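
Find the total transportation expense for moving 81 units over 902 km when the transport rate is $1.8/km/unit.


TC = dist * cost * units = 902 * 1.8 * 81 = $131511.60

$131511.60


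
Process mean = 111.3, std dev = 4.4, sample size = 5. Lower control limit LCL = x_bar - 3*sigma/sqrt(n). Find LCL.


LCL = 111.3 - 3 * 4.4 / sqrt(5)

105.4


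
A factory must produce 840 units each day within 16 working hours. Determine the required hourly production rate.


Formula: Production Rate = Daily Demand / Available Hours
Rate = 840 units/day / 16 hours/day
Rate = 52.5 units/hour

52.5 units/hour


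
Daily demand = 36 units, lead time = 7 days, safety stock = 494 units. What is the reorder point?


Formula: ROP = (Daily Demand * Lead Time) + Safety Stock
Demand during lead time = 36 * 7 = 252 units
ROP = 252 + 494 = 746 units

746 units


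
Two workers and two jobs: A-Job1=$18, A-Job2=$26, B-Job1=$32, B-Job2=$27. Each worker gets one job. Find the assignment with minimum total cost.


Option 1: A->1 + B->2 = $18 + $27 = $45
Option 2: A->2 + B->1 = $26 + $32 = $58
Min cost = min($45, $58) = $45

$45


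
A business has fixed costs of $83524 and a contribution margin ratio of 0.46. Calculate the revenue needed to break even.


Formula: BER = Fixed Costs / Contribution Margin Ratio
BER = $83524 / 0.46
BER = $181573.91 (to the nearest cent)

$181573.91


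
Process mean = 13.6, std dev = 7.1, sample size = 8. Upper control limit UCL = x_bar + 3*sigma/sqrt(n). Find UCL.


UCL = 13.6 + 3 * 7.1 / sqrt(8)

21.13


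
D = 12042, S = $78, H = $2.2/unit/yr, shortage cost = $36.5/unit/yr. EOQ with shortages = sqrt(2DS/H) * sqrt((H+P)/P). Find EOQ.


Formula: EOQ* = sqrt(2DS/H) * sqrt((H+P)/P)
Base EOQ = sqrt(2*12042*78/2.2) = 924.06 units
Correction = sqrt((2.2+36.5)/36.5) = 1.0297
EOQ* = 924.06 * 1.0297 = 951.5 units

951.5 units


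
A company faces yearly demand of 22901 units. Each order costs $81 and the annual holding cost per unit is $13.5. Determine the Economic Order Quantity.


Formula: EOQ = sqrt(2 * D * S / H)
Numerator: 2 * 22901 * 81 = 3709962
2DS/H = 3709962 / 13.5 = 274812.0
EOQ = sqrt(274812.0) = 524.2 units

524.2 units


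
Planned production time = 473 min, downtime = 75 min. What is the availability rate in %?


Formula: Availability = (Planned Time - Downtime) / Planned Time * 100
Uptime = 473 - 75 = 398 min
Availability = 398 / 473 * 100 = 84.1%

84.1%


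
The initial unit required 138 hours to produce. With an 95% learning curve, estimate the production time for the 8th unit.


Formula: T_n = T_1 * (learning_rate)^(log2(n)) where learning_rate = rate/100
Doublings = log2(8) = 3
T_n = 138 * 0.95^3
T_n = 138 * 0.8574 = 118.3 hours

118.3 hours


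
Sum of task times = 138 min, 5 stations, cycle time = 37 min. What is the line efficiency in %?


Formula: Efficiency = Sum of Task Times / (N_stations * CT) * 100
Total station capacity = 5 stations * 37 min = 185 min
Efficiency = 138 / 185 * 100 = 74.6%

74.6%


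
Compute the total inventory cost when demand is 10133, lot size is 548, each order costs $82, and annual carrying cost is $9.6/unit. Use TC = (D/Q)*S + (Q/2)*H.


TC = 10133/548 * 82 + 548/2 * 9.6

$4146.65


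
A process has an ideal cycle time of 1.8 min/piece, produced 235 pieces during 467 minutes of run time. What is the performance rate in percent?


Formula: Performance = (Ideal CT * Total Count) / Run Time * 100
Ideal output time = 1.8 * 235 = 423.0 min
Performance = 423.0 / 467 * 100 = 90.6%

90.6%


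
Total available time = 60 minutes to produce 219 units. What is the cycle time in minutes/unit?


Formula: CT = Available Time / Number of Units
CT = 60 min / 219 units
CT = 0.27 min/unit

0.27 min/unit


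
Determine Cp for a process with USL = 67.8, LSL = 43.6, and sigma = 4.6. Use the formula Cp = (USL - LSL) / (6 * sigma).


Cp = (67.8 - 43.6) / (6 * 4.6)

0.88


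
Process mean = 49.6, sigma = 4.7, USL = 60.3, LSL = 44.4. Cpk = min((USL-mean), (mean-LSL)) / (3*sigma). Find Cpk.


Cpu = (60.3 - 49.6) / (3 * 4.7) = 0.76
Cpl = (49.6 - 44.4) / (3 * 4.7) = 0.37
Cpk = min(0.76, 0.37) = 0.37

0.37


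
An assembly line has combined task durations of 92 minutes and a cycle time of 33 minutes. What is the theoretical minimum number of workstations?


Formula: N_min = ceil(Sum of Task Times / Cycle Time)
N_min = ceil(92 min / 33 min) = ceil(2.7879)
N_min = 3 stations

3


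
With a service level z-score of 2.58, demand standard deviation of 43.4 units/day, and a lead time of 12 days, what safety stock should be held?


Formula: SS = z * sigma_d * sqrt(LT)
sqrt(LT) = sqrt(12) = 3.4641
SS = 2.58 * 43.4 * 3.4641
SS = 387.9 units

387.9 units


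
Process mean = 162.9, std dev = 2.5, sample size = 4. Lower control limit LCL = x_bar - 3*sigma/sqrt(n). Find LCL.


LCL = 162.9 - 3 * 2.5 / sqrt(4)

159.15


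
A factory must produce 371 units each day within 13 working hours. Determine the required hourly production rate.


Formula: Production Rate = Daily Demand / Available Hours
Rate = 371 units/day / 13 hours/day
Rate = 28.5 units/hour

28.5 units/hour


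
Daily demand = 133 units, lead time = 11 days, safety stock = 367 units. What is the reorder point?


Formula: ROP = (Daily Demand * Lead Time) + Safety Stock
Demand during lead time = 133 * 11 = 1463 units
ROP = 1463 + 367 = 1830 units

1830 units


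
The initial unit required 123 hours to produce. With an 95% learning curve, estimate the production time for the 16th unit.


Formula: T_n = T_1 * (learning_rate)^(log2(n)) where learning_rate = rate/100
Doublings = log2(16) = 4
T_n = 123 * 0.95^4
T_n = 123 * 0.8145 = 100.2 hours

100.2 hours


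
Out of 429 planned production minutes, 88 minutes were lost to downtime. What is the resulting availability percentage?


Formula: Availability = (Planned Time - Downtime) / Planned Time * 100
Uptime = 429 - 88 = 341 min
Availability = 341 / 429 * 100 = 79.5%

79.5%


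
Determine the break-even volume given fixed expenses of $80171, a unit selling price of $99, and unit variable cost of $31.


Formula: BEQ = Fixed Costs / (Price - Variable Cost)
Contribution margin = $99 - $31 = $68/unit
BEQ = ceil($80171 / $68/unit) = ceil(1178.99) = 1179 units

1179 units


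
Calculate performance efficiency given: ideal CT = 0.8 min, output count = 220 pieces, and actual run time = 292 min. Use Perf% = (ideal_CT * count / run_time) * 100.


Formula: Performance = (Ideal CT * Total Count) / Run Time * 100
Ideal output time = 0.8 * 220 = 176.0 min
Performance = 176.0 / 292 * 100 = 60.3%

60.3%


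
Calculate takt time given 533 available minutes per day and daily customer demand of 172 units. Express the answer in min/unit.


Formula: Takt Time = Available Production Time / Customer Demand
Takt = 533 min/day / 172 units/day
Takt = 3.1 min/unit

3.1 min/unit


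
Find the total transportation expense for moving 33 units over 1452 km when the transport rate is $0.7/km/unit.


TC = dist * cost * units = 1452 * 0.7 * 33 = $33541.20

$33541.20


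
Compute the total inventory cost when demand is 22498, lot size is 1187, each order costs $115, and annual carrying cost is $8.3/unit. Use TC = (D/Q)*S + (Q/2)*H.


TC = 22498/1187 * 115 + 1187/2 * 8.3

$7105.72


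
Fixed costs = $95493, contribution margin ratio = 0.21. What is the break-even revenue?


Formula: BER = Fixed Costs / Contribution Margin Ratio
BER = $95493 / 0.21
BER = $454728.57 (to the nearest cent)

$454728.57


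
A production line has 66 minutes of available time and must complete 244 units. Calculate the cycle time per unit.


Formula: CT = Available Time / Number of Units
CT = 66 min / 244 units
CT = 0.27 min/unit

0.27 min/unit


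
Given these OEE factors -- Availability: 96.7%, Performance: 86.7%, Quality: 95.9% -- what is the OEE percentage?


Formula: OEE = Availability * Performance * Quality / 10000
A * P = 96.7% * 86.7% / 100 = 83.84%
OEE = 83.84% * 95.9% / 100 = 80.4%

80.4%


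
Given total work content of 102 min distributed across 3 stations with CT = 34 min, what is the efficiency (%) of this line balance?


Formula: Efficiency = Sum of Task Times / (N_stations * CT) * 100
Total station capacity = 3 stations * 34 min = 102 min
Efficiency = 102 / 102 * 100 = 100.0%

100.0%


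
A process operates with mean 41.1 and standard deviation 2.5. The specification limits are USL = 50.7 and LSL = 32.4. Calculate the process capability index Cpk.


Cpu = (50.7 - 41.1) / (3 * 2.5) = 1.28
Cpl = (41.1 - 32.4) / (3 * 2.5) = 1.16
Cpk = min(1.28, 1.16) = 1.16

1.16


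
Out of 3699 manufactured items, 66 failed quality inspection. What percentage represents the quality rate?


Formula: Quality Rate = Good Pieces / Total Pieces * 100
Good pieces = 3699 - 66 = 3633
QR = 3633 / 3699 * 100 = 98.2%

98.2%


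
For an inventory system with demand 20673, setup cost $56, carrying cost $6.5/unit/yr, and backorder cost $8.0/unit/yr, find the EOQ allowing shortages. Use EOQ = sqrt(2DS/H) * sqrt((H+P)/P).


Formula: EOQ* = sqrt(2DS/H) * sqrt((H+P)/P)
Base EOQ = sqrt(2*20673*56/6.5) = 596.83 units
Correction = sqrt((6.5+8.0)/8.0) = 1.34629
EOQ* = 596.83 * 1.34629 = 803.5 units

803.5 units


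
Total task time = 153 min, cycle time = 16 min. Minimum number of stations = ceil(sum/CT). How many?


Formula: N_min = ceil(Sum of Task Times / Cycle Time)
N_min = ceil(153 min / 16 min) = ceil(9.5625)
N_min = 10 stations

10


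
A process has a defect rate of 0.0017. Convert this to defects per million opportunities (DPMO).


DPMO = defect_rate * 1000000 = 0.0017 * 1000000

1700


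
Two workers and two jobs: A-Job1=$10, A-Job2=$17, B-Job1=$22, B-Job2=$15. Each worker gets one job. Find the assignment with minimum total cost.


Option 1: A->1 + B->2 = $10 + $15 = $25
Option 2: A->2 + B->1 = $17 + $22 = $39
Min cost = min($25, $39) = $25

$25


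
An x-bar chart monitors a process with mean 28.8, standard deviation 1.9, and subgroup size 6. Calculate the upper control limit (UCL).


UCL = 28.8 + 3 * 1.9 / sqrt(6)

31.13


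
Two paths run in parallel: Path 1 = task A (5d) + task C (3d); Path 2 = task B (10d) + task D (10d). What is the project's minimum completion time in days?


Path 1 = 5 + 3 = 8 days
Path 2 = 10 + 10 = 20 days
Duration = max(8, 20) = 20 days

20 days


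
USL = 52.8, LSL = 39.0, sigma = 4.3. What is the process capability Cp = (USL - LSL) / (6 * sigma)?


Cp = (52.8 - 39.0) / (6 * 4.3)

0.53


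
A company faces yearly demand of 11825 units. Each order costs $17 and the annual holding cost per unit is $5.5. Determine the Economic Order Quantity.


Formula: EOQ = sqrt(2 * D * S / H)
Numerator: 2 * 11825 * 17 = 402050
2DS/H = 402050 / 5.5 = 73100.0
EOQ = sqrt(73100.0) = 270.4 units

270.4 units


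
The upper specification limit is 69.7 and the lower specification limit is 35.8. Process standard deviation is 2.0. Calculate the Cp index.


Cp = (69.7 - 35.8) / (6 * 2.0)

2.83


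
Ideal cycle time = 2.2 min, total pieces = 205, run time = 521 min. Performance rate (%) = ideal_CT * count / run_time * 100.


Formula: Performance = (Ideal CT * Total Count) / Run Time * 100
Ideal output time = 2.2 * 205 = 451.0 min
Performance = 451.0 / 521 * 100 = 86.6%

86.6%


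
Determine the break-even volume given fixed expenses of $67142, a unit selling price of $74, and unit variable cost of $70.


Formula: BEQ = Fixed Costs / (Price - Variable Cost)
Contribution margin = $74 - $70 = $4/unit
BEQ = ceil($67142 / $4/unit) = ceil(16785.5) = 16786 units

16786 units


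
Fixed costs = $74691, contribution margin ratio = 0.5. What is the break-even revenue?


Formula: BER = Fixed Costs / Contribution Margin Ratio
BER = $74691 / 0.5
BER = $149382.00 (to the nearest cent)

$149382.00


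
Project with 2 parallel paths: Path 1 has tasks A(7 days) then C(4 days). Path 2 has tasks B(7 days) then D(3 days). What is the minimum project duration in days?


Path 1 = 7 + 4 = 11 days
Path 2 = 7 + 3 = 10 days
Duration = max(11, 10) = 11 days

11 days


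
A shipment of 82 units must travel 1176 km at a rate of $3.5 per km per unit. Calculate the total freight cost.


TC = dist * cost * units = 1176 * 3.5 * 82 = $337512.00

$337512.00


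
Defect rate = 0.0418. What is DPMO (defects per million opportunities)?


DPMO = defect_rate * 1000000 = 0.0418 * 1000000

41800


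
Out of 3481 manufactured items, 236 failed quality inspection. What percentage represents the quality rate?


Formula: Quality Rate = Good Pieces / Total Pieces * 100
Good pieces = 3481 - 236 = 3245
QR = 3245 / 3481 * 100 = 93.2%

93.2%


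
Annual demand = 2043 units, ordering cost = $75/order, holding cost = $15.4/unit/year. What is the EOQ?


Formula: EOQ = sqrt(2 * D * S / H)
Numerator: 2 * 2043 * 75 = 306450
2DS/H = 306450 / 15.4 = 19899.4
EOQ = sqrt(19899.4) = 141.1 units

141.1 units


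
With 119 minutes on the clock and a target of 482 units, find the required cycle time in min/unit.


Formula: CT = Available Time / Number of Units
CT = 119 min / 482 units
CT = 0.25 min/unit

0.25 min/unit


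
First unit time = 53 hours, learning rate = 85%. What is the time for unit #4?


Formula: T_n = T_1 * (learning_rate)^(log2(n)) where learning_rate = rate/100
Doublings = log2(4) = 2
T_n = 53 * 0.85^2
T_n = 53 * 0.7225 = 38.3 hours

38.3 hours


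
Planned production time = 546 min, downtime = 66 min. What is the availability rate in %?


Formula: Availability = (Planned Time - Downtime) / Planned Time * 100
Uptime = 546 - 66 = 480 min
Availability = 480 / 546 * 100 = 87.9%

87.9%


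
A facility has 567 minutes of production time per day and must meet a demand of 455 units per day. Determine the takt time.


Formula: Takt Time = Available Production Time / Customer Demand
Takt = 567 min/day / 455 units/day
Takt = 1.25 min/unit

1.25 min/unit


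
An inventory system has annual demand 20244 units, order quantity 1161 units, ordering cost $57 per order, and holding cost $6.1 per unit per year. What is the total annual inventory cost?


TC = 20244/1161 * 57 + 1161/2 * 6.1

$4534.94


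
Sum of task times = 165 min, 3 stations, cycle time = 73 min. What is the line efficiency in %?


Formula: Efficiency = Sum of Task Times / (N_stations * CT) * 100
Total station capacity = 3 stations * 73 min = 219 min
Efficiency = 165 / 219 * 100 = 75.3%

75.3%


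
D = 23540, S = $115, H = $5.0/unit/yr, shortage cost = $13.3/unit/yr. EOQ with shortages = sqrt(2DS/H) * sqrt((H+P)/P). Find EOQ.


Formula: EOQ* = sqrt(2DS/H) * sqrt((H+P)/P)
Base EOQ = sqrt(2*23540*115/5.0) = 1040.6 units
Correction = sqrt((5.0+13.3)/13.3) = 1.173
EOQ* = 1040.6 * 1.173 = 1220.6 units

1220.6 units


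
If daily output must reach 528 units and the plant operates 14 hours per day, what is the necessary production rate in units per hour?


Formula: Production Rate = Daily Demand / Available Hours
Rate = 528 units/day / 14 hours/day
Rate = 37.7 units/hour

37.7 units/hour


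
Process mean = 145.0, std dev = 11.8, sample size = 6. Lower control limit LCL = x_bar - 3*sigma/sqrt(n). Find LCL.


LCL = 145.0 - 3 * 11.8 / sqrt(6)

130.55


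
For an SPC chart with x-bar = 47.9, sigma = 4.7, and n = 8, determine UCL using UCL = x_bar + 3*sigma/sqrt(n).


UCL = 47.9 + 3 * 4.7 / sqrt(8)

52.89


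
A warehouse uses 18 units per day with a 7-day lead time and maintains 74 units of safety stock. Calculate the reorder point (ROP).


Formula: ROP = (Daily Demand * Lead Time) + Safety Stock
Demand during lead time = 18 * 7 = 126 units
ROP = 126 + 74 = 200 units

200 units


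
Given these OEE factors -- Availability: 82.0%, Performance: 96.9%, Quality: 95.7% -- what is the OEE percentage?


Formula: OEE = Availability * Performance * Quality / 10000
A * P = 82.0% * 96.9% / 100 = 79.46%
OEE = 79.46% * 95.7% / 100 = 76.0%

76.0%


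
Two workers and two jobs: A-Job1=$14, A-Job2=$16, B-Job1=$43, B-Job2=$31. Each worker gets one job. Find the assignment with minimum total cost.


Option 1: A->1 + B->2 = $14 + $31 = $45
Option 2: A->2 + B->1 = $16 + $43 = $59
Min cost = min($45, $59) = $45

$45


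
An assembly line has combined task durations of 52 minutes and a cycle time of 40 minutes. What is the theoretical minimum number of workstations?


Formula: N_min = ceil(Sum of Task Times / Cycle Time)
N_min = ceil(52 min / 40 min) = ceil(1.3)
N_min = 2 stations

2


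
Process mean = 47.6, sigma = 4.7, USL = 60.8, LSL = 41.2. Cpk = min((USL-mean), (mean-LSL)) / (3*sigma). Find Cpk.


Cpu = (60.8 - 47.6) / (3 * 4.7) = 0.94
Cpl = (47.6 - 41.2) / (3 * 4.7) = 0.45
Cpk = min(0.94, 0.45) = 0.45

0.45


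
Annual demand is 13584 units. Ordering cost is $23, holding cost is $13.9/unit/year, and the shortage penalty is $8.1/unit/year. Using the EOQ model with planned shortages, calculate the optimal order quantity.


Formula: EOQ* = sqrt(2DS/H) * sqrt((H+P)/P)
Base EOQ = sqrt(2*13584*23/13.9) = 212.02 units
Correction = sqrt((13.9+8.1)/8.1) = 1.64804
EOQ* = 212.02 * 1.64804 = 349.4 units

349.4 units


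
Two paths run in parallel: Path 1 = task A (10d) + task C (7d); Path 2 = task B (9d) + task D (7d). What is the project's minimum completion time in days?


Path 1 = 10 + 7 = 17 days
Path 2 = 9 + 7 = 16 days
Duration = max(17, 16) = 17 days

17 days


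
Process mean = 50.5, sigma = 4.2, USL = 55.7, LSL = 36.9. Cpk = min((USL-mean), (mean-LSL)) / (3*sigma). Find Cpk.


Cpu = (55.7 - 50.5) / (3 * 4.2) = 0.41
Cpl = (50.5 - 36.9) / (3 * 4.2) = 1.08
Cpk = min(0.41, 1.08) = 0.41

0.41


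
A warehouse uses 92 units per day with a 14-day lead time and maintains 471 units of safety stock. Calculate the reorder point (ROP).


Formula: ROP = (Daily Demand * Lead Time) + Safety Stock
Demand during lead time = 92 * 14 = 1288 units
ROP = 1288 + 471 = 1759 units

1759 units


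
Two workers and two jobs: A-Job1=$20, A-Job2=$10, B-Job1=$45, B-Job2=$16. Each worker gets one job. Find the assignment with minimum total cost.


Option 1: A->1 + B->2 = $20 + $16 = $36
Option 2: A->2 + B->1 = $10 + $45 = $55
Min cost = min($36, $55) = $36

$36


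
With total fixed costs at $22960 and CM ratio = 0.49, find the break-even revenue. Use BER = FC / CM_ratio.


Formula: BER = Fixed Costs / Contribution Margin Ratio
BER = $22960 / 0.49
BER = $46857.14 (to the nearest cent)

$46857.14


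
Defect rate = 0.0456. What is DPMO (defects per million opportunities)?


DPMO = defect_rate * 1000000 = 0.0456 * 1000000

45600


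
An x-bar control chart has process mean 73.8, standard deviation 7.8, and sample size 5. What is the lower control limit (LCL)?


LCL = 73.8 - 3 * 7.8 / sqrt(5)

63.34


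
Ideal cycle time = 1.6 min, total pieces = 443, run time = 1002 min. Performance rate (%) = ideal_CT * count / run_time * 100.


Formula: Performance = (Ideal CT * Total Count) / Run Time * 100
Ideal output time = 1.6 * 443 = 708.8 min
Performance = 708.8 / 1002 * 100 = 70.7%

70.7%


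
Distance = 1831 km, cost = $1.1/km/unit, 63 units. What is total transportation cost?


TC = dist * cost * units = 1831 * 1.1 * 63 = $126888.30

$126888.30


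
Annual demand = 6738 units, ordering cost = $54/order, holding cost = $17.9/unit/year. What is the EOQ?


Formula: EOQ = sqrt(2 * D * S / H)
Numerator: 2 * 6738 * 54 = 727704
2DS/H = 727704 / 17.9 = 40653.9
EOQ = sqrt(40653.9) = 201.6 units

201.6 units


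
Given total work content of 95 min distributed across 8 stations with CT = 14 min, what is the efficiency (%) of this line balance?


Formula: Efficiency = Sum of Task Times / (N_stations * CT) * 100
Total station capacity = 8 stations * 14 min = 112 min
Efficiency = 95 / 112 * 100 = 84.8%

84.8%


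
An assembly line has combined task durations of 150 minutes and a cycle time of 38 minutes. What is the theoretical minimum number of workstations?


Formula: N_min = ceil(Sum of Task Times / Cycle Time)
N_min = ceil(150 min / 38 min) = ceil(3.9474)
N_min = 4 stations

4


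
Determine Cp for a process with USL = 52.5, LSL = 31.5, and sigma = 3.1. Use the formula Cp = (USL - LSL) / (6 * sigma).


Cp = (52.5 - 31.5) / (6 * 3.1)

1.13


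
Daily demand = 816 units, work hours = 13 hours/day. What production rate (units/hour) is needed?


Formula: Production Rate = Daily Demand / Available Hours
Rate = 816 units/day / 13 hours/day
Rate = 62.8 units/hour

62.8 units/hour


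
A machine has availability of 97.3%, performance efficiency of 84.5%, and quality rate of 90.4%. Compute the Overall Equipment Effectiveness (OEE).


Formula: OEE = Availability * Performance * Quality / 10000
A * P = 97.3% * 84.5% / 100 = 82.22%
OEE = 82.22% * 90.4% / 100 = 74.3%

74.3%


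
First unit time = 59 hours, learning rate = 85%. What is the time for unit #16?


Formula: T_n = T_1 * (learning_rate)^(log2(n)) where learning_rate = rate/100
Doublings = log2(16) = 4
T_n = 59 * 0.85^4
T_n = 59 * 0.522 = 30.8 hours

30.8 hours


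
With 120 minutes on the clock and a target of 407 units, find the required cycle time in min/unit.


Formula: CT = Available Time / Number of Units
CT = 120 min / 407 units
CT = 0.29 min/unit

0.29 min/unit


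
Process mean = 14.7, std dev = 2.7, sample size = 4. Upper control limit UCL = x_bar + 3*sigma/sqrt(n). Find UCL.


UCL = 14.7 + 3 * 2.7 / sqrt(4)

18.75


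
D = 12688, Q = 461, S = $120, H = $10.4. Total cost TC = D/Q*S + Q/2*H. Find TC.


TC = 12688/461 * 120 + 461/2 * 10.4

$5699.93


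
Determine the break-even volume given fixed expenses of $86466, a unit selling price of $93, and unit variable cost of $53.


Formula: BEQ = Fixed Costs / (Price - Variable Cost)
Contribution margin = $93 - $53 = $40/unit
BEQ = ceil($86466 / $40/unit) = ceil(2161.65) = 2162 units

2162 units


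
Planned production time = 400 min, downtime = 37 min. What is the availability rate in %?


Formula: Availability = (Planned Time - Downtime) / Planned Time * 100
Uptime = 400 - 37 = 363 min
Availability = 363 / 400 * 100 = 90.8%

90.8%


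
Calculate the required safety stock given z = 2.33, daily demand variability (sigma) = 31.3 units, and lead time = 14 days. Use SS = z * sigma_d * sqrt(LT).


Formula: SS = z * sigma_d * sqrt(LT)
sqrt(LT) = sqrt(14) = 3.7417
SS = 2.33 * 31.3 * 3.7417
SS = 272.9 units

272.9 units


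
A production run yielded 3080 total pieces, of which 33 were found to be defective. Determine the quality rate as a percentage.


Formula: Quality Rate = Good Pieces / Total Pieces * 100
Good pieces = 3080 - 33 = 3047
QR = 3047 / 3080 * 100 = 98.9%

98.9%


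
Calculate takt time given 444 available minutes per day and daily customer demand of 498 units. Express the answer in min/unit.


Formula: Takt Time = Available Production Time / Customer Demand
Takt = 444 min/day / 498 units/day
Takt = 0.89 min/unit

0.89 min/unit


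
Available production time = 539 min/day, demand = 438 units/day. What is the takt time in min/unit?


Formula: Takt Time = Available Production Time / Customer Demand
Takt = 539 min/day / 438 units/day
Takt = 1.23 min/unit

1.23 min/unit


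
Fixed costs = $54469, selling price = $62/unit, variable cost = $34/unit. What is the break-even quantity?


Formula: BEQ = Fixed Costs / (Price - Variable Cost)
Contribution margin = $62 - $34 = $28/unit
BEQ = ceil($54469 / $28/unit) = ceil(1945.32) = 1946 units

1946 units


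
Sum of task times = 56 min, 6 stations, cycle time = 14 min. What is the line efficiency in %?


Formula: Efficiency = Sum of Task Times / (N_stations * CT) * 100
Total station capacity = 6 stations * 14 min = 84 min
Efficiency = 56 / 84 * 100 = 66.7%

66.7%


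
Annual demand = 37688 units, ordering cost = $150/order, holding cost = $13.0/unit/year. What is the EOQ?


Formula: EOQ = sqrt(2 * D * S / H)
Numerator: 2 * 37688 * 150 = 11306400
2DS/H = 11306400 / 13.0 = 869723.1
EOQ = sqrt(869723.1) = 932.6 units

932.6 units


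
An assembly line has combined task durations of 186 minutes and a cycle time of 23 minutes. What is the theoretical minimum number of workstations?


Formula: N_min = ceil(Sum of Task Times / Cycle Time)
N_min = ceil(186 min / 23 min) = ceil(8.087)
N_min = 9 stations

9


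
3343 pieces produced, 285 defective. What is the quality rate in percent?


Formula: Quality Rate = Good Pieces / Total Pieces * 100
Good pieces = 3343 - 285 = 3058
QR = 3058 / 3343 * 100 = 91.5%

91.5%


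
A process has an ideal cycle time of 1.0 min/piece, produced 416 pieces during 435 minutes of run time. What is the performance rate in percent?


Formula: Performance = (Ideal CT * Total Count) / Run Time * 100
Ideal output time = 1.0 * 416 = 416.0 min
Performance = 416.0 / 435 * 100 = 95.6%

95.6%


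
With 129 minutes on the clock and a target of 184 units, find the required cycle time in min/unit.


Formula: CT = Available Time / Number of Units
CT = 129 min / 184 units
CT = 0.7 min/unit

0.7 min/unit


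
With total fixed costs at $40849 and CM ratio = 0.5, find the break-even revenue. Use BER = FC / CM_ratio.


Formula: BER = Fixed Costs / Contribution Margin Ratio
BER = $40849 / 0.5
BER = $81698.00 (to the nearest cent)

$81698.00


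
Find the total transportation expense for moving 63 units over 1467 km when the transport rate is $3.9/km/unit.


TC = dist * cost * units = 1467 * 3.9 * 63 = $360441.90

$360441.90


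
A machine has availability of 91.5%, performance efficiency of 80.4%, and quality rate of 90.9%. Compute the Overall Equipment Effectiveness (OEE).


Formula: OEE = Availability * Performance * Quality / 10000
A * P = 91.5% * 80.4% / 100 = 73.57%
OEE = 73.57% * 90.9% / 100 = 66.9%

66.9%


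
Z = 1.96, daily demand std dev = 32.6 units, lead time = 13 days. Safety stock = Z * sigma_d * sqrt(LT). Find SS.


Formula: SS = z * sigma_d * sqrt(LT)
sqrt(LT) = sqrt(13) = 3.6056
SS = 1.96 * 32.6 * 3.6056
SS = 230.4 units

230.4 units


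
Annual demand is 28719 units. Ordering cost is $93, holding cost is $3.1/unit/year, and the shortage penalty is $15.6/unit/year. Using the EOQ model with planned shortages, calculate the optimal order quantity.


Formula: EOQ* = sqrt(2DS/H) * sqrt((H+P)/P)
Base EOQ = sqrt(2*28719*93/3.1) = 1312.68 units
Correction = sqrt((3.1+15.6)/15.6) = 1.09486
EOQ* = 1312.68 * 1.09486 = 1437.2 units

1437.2 units


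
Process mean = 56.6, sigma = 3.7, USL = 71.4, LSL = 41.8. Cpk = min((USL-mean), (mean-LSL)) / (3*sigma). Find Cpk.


Cpu = (71.4 - 56.6) / (3 * 3.7) = 1.33
Cpl = (56.6 - 41.8) / (3 * 3.7) = 1.33
Cpk = min(1.33, 1.33) = 1.33

1.33


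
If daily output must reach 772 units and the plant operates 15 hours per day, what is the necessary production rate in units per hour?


Formula: Production Rate = Daily Demand / Available Hours
Rate = 772 units/day / 15 hours/day
Rate = 51.5 units/hour

51.5 units/hour


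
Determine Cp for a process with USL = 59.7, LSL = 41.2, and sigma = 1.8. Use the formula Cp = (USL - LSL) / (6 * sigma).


Cp = (59.7 - 41.2) / (6 * 1.8)

1.71


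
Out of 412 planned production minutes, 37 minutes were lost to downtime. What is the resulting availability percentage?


Formula: Availability = (Planned Time - Downtime) / Planned Time * 100
Uptime = 412 - 37 = 375 min
Availability = 375 / 412 * 100 = 91.0%

91.0%


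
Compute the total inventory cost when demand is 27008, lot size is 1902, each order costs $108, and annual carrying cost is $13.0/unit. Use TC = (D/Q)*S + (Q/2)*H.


TC = 27008/1902 * 108 + 1902/2 * 13.0

$13896.58


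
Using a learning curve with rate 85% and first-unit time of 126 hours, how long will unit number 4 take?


Formula: T_n = T_1 * (learning_rate)^(log2(n)) where learning_rate = rate/100
Doublings = log2(4) = 2
T_n = 126 * 0.85^2
T_n = 126 * 0.7225 = 91.0 hours

91.0 hours


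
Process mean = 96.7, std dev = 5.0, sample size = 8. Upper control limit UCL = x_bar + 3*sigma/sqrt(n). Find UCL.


UCL = 96.7 + 3 * 5.0 / sqrt(8)

102.0


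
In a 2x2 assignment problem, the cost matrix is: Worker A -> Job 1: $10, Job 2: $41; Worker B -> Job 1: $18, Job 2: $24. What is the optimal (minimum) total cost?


Option 1: A->1 + B->2 = $10 + $24 = $34
Option 2: A->2 + B->1 = $41 + $18 = $59
Min cost = min($34, $59) = $34

$34


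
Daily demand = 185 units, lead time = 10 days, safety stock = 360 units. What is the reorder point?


Formula: ROP = (Daily Demand * Lead Time) + Safety Stock
Demand during lead time = 185 * 10 = 1850 units
ROP = 1850 + 360 = 2210 units

2210 units


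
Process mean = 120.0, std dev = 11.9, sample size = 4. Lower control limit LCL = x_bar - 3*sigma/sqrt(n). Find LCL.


LCL = 120.0 - 3 * 11.9 / sqrt(4)

102.15


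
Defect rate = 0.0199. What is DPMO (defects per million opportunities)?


DPMO = defect_rate * 1000000 = 0.0199 * 1000000

19900


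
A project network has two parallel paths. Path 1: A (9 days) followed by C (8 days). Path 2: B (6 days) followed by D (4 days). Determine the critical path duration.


Path 1 = 9 + 8 = 17 days
Path 2 = 6 + 4 = 10 days
Duration = max(17, 10) = 17 days

17 days


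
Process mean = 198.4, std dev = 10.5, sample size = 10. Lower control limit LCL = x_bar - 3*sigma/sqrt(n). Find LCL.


LCL = 198.4 - 3 * 10.5 / sqrt(10)

188.44


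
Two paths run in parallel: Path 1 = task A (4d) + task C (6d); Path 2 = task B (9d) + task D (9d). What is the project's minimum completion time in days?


Path 1 = 4 + 6 = 10 days
Path 2 = 9 + 9 = 18 days
Duration = max(10, 18) = 18 days

18 days


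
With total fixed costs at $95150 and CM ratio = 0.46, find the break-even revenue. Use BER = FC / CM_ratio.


Formula: BER = Fixed Costs / Contribution Margin Ratio
BER = $95150 / 0.46
BER = $206847.83 (to the nearest cent)

$206847.83


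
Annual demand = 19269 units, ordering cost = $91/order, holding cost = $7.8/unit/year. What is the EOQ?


Formula: EOQ = sqrt(2 * D * S / H)
Numerator: 2 * 19269 * 91 = 3506958
2DS/H = 3506958 / 7.8 = 449610.0
EOQ = sqrt(449610.0) = 670.5 units

670.5 units


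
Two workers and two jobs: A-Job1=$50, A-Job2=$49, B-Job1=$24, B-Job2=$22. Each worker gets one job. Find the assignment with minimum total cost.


Option 1: A->1 + B->2 = $50 + $22 = $72
Option 2: A->2 + B->1 = $49 + $24 = $73
Min cost = min($72, $73) = $72

$72


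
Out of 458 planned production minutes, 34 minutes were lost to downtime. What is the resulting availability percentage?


Formula: Availability = (Planned Time - Downtime) / Planned Time * 100
Uptime = 458 - 34 = 424 min
Availability = 424 / 458 * 100 = 92.6%

92.6%


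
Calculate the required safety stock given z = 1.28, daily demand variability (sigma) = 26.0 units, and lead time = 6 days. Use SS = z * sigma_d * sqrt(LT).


Formula: SS = z * sigma_d * sqrt(LT)
sqrt(LT) = sqrt(6) = 2.4495
SS = 1.28 * 26.0 * 2.4495
SS = 81.5 units

81.5 units


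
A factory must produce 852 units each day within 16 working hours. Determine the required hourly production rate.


Formula: Production Rate = Daily Demand / Available Hours
Rate = 852 units/day / 16 hours/day
Rate = 53.3 units/hour

53.3 units/hour


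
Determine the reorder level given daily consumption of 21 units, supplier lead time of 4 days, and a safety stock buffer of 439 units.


Formula: ROP = (Daily Demand * Lead Time) + Safety Stock
Demand during lead time = 21 * 4 = 84 units
ROP = 84 + 439 = 523 units

523 units


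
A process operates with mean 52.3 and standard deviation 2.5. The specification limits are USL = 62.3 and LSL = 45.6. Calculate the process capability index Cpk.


Cpu = (62.3 - 52.3) / (3 * 2.5) = 1.33
Cpl = (52.3 - 45.6) / (3 * 2.5) = 0.89
Cpk = min(1.33, 0.89) = 0.89

0.89


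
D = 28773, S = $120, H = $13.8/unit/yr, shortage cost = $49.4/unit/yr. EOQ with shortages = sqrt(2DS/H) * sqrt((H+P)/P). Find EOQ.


Formula: EOQ* = sqrt(2DS/H) * sqrt((H+P)/P)
Base EOQ = sqrt(2*28773*120/13.8) = 707.39 units
Correction = sqrt((13.8+49.4)/49.4) = 1.13108
EOQ* = 707.39 * 1.13108 = 800.1 units

800.1 units


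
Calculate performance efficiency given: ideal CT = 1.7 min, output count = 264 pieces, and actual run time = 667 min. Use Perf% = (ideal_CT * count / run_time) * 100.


Formula: Performance = (Ideal CT * Total Count) / Run Time * 100
Ideal output time = 1.7 * 264 = 448.8 min
Performance = 448.8 / 667 * 100 = 67.3%

67.3%


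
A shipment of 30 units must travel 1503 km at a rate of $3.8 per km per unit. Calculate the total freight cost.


TC = dist * cost * units = 1503 * 3.8 * 30 = $171342.00

$171342.00


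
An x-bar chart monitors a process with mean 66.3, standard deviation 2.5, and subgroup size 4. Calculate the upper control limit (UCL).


UCL = 66.3 + 3 * 2.5 / sqrt(4)

70.05


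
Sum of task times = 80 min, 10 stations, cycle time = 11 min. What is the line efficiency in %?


Formula: Efficiency = Sum of Task Times / (N_stations * CT) * 100
Total station capacity = 10 stations * 11 min = 110 min
Efficiency = 80 / 110 * 100 = 72.7%

72.7%


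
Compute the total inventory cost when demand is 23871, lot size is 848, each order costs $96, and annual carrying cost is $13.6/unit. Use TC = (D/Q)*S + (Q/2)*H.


TC = 23871/848 * 96 + 848/2 * 13.6

$8468.78


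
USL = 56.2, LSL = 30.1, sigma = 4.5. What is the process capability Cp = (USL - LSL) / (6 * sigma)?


Cp = (56.2 - 30.1) / (6 * 4.5)

0.97


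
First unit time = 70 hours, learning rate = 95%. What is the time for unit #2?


Formula: T_n = T_1 * (learning_rate)^(log2(n)) where learning_rate = rate/100
Doublings = log2(2) = 1
T_n = 70 * 0.95^1
T_n = 70 * 0.95 = 66.5 hours

66.5 hours


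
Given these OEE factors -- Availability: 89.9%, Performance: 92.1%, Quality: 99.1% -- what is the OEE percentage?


Formula: OEE = Availability * Performance * Quality / 10000
A * P = 89.9% * 92.1% / 100 = 82.8%
OEE = 82.8% * 99.1% / 100 = 82.1%

82.1%


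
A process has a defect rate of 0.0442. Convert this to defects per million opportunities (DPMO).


DPMO = defect_rate * 1000000 = 0.0442 * 1000000

44200


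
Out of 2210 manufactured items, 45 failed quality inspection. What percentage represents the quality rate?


Formula: Quality Rate = Good Pieces / Total Pieces * 100
Good pieces = 2210 - 45 = 2165
QR = 2165 / 2210 * 100 = 98.0%

98.0%


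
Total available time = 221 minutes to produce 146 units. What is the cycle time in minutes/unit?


Formula: CT = Available Time / Number of Units
CT = 221 min / 146 units
CT = 1.51 min/unit

1.51 min/unit


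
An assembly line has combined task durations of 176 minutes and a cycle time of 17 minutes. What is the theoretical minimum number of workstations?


Formula: N_min = ceil(Sum of Task Times / Cycle Time)
N_min = ceil(176 min / 17 min) = ceil(10.3529)
N_min = 11 stations

11


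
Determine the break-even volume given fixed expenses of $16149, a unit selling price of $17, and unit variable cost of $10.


Formula: BEQ = Fixed Costs / (Price - Variable Cost)
Contribution margin = $17 - $10 = $7/unit
BEQ = ceil($16149 / $7/unit) = ceil(2307.0) = 2307 units

2307 units


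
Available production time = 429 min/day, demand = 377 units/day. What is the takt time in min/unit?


Formula: Takt Time = Available Production Time / Customer Demand
Takt = 429 min/day / 377 units/day
Takt = 1.14 min/unit

1.14 min/unit


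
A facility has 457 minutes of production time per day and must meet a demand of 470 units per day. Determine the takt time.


Formula: Takt Time = Available Production Time / Customer Demand
Takt = 457 min/day / 470 units/day
Takt = 0.97 min/unit

0.97 min/unit


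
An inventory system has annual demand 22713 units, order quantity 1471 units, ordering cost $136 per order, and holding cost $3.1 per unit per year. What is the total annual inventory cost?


TC = 22713/1471 * 136 + 1471/2 * 3.1

$4379.96


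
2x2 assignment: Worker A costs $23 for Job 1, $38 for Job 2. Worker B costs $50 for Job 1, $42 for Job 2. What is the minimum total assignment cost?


Option 1: A->1 + B->2 = $23 + $42 = $65
Option 2: A->2 + B->1 = $38 + $50 = $88
Min cost = min($65, $88) = $65

$65


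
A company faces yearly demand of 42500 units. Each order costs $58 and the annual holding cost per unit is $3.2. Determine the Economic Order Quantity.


Formula: EOQ = sqrt(2 * D * S / H)
Numerator: 2 * 42500 * 58 = 4930000
2DS/H = 4930000 / 3.2 = 1540625.0
EOQ = sqrt(1540625.0) = 1241.2 units

1241.2 units


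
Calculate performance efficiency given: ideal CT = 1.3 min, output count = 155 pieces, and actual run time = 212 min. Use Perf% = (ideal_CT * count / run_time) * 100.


Formula: Performance = (Ideal CT * Total Count) / Run Time * 100
Ideal output time = 1.3 * 155 = 201.5 min
Performance = 201.5 / 212 * 100 = 95.0%

95.0%


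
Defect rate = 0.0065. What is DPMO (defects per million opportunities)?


DPMO = defect_rate * 1000000 = 0.0065 * 1000000

6500


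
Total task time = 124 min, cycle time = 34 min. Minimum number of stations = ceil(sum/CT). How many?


Formula: N_min = ceil(Sum of Task Times / Cycle Time)
N_min = ceil(124 min / 34 min) = ceil(3.6471)
N_min = 4 stations

4


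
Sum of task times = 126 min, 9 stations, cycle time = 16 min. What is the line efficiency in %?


Formula: Efficiency = Sum of Task Times / (N_stations * CT) * 100
Total station capacity = 9 stations * 16 min = 144 min
Efficiency = 126 / 144 * 100 = 87.5%

87.5%


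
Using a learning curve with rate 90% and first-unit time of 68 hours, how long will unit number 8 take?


Formula: T_n = T_1 * (learning_rate)^(log2(n)) where learning_rate = rate/100
Doublings = log2(8) = 3
T_n = 68 * 0.9^3
T_n = 68 * 0.729 = 49.6 hours

49.6 hours


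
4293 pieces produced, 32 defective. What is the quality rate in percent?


Formula: Quality Rate = Good Pieces / Total Pieces * 100
Good pieces = 4293 - 32 = 4261
QR = 4261 / 4293 * 100 = 99.3%

99.3%


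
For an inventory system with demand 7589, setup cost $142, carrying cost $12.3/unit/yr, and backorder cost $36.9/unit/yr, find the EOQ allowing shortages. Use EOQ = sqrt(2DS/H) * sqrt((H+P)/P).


Formula: EOQ* = sqrt(2DS/H) * sqrt((H+P)/P)
Base EOQ = sqrt(2*7589*142/12.3) = 418.6 units
Correction = sqrt((12.3+36.9)/36.9) = 1.1547
EOQ* = 418.6 * 1.1547 = 483.4 units

483.4 units


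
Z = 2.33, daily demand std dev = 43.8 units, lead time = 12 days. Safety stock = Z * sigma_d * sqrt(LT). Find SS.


Formula: SS = z * sigma_d * sqrt(LT)
sqrt(LT) = sqrt(12) = 3.4641
SS = 2.33 * 43.8 * 3.4641
SS = 353.5 units

353.5 units


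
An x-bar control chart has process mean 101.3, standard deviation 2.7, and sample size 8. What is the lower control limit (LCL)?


LCL = 101.3 - 3 * 2.7 / sqrt(8)

98.44


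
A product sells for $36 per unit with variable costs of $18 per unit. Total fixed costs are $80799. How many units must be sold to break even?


Formula: BEQ = Fixed Costs / (Price - Variable Cost)
Contribution margin = $36 - $18 = $18/unit
BEQ = ceil($80799 / $18/unit) = ceil(4488.83) = 4489 units

4489 units


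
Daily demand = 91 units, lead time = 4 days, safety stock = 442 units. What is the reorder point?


Formula: ROP = (Daily Demand * Lead Time) + Safety Stock
Demand during lead time = 91 * 4 = 364 units
ROP = 364 + 442 = 806 units

806 units


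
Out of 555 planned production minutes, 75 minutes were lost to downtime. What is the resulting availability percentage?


Formula: Availability = (Planned Time - Downtime) / Planned Time * 100
Uptime = 555 - 75 = 480 min
Availability = 480 / 555 * 100 = 86.5%

86.5%
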